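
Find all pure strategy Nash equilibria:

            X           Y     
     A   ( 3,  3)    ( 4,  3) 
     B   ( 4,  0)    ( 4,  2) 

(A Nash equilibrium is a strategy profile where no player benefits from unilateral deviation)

Nash equilibrium: (A, Y), (B, Y)

Work:
Best responses:
  P1 vs X: payoffs [3, 4] → best response B (payoff 4)
  P1 vs Y: payoffs [4, 4] → best response A/B (payoff 4)
  P2 vs A: payoffs [3, 3] → best response X/Y (payoff 3)
  P2 vs B: payoffs [0, 2] → best response Y (payoff 2)
Mutual best responses: (A,Y), (B,Y) → Nash equilibria.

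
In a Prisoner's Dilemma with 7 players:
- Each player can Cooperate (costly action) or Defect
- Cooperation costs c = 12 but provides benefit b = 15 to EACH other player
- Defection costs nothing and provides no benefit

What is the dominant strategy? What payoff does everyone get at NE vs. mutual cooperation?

Dominant: Defect; NE payoff = 0; Coop payoff = 78

Work:
Defect dominates (saves cost c = 12, benefit to others is external)
NE: All defect → everyone gets 0
If all cooperate: each receives (6)×15 - 12 = 78
Social dilemma: 78 > 0 but NE gives 0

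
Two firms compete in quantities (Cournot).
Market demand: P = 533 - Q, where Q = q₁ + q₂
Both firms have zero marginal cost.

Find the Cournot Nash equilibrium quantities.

q₁* = q₂* = 177.67; P* = 177.67

Work:
Profit: π_i = P·q_i = (a - q_i - q_j)·q_i
FOC: ∂π_i/∂q_i = a - 2q_i - q_j = 0
Reaction function: q_i = (533 - q_j)/2
Symmetry: q* = 533/3 = 177.67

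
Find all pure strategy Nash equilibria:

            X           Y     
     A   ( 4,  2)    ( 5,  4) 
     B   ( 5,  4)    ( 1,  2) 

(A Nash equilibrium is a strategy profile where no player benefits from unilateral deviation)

Nash equilibrium: (A, Y), (B, X)

Work:
Best responses:
  P1 vs X: payoffs [4, 5] → best response B (payoff 5)
  P1 vs Y: payoffs [5, 1] → best response A (payoff 5)
  P2 vs A: payoffs [2, 4] → best response Y (payoff 4)
  P2 vs B: payoffs [4, 2] → best response X (payoff 4)
Mutual best responses: (A,Y), (B,X) → Nash equilibria.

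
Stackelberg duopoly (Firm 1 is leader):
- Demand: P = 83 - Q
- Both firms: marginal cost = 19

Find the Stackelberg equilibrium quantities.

q₁* (leader) = 32.0, q₂* (follower) = 16.0

Work:
Follower's reaction: q₂ = (a - c - q₁)/2
Leader substitutes: π₁ = q₁·(a - q₁ - (a-c-q₁)/2 - c)
FOC: q₁* = (83 - 19)/2 = 32.00
Then: q₂* = (83 - 19 - 32.0)/2 = 16.00
Leader has first-mover advantage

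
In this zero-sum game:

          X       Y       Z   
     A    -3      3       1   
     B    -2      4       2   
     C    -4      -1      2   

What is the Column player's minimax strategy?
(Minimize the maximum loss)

Column should play X, value = -2

Work:
Column player minimizes Row's maximum payoff:
Column X: max payoff to Row = -2
Column Y: max payoff to Row = 4
Column Z: max payoff to Row = 2
Minimum is -2, achieved by column X.
Minimax strategy: X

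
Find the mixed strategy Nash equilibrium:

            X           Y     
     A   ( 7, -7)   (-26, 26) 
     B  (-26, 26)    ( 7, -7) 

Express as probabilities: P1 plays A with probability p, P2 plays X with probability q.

p = 0.5, q = 0.5

Work:
Find probabilities that make opponent indifferent:
P2 chooses q to make P1 indifferent between A and B
P1 chooses p to make P2 indifferent between X and Y
Mixed NE: P1 plays (A: 0.5, B: 0.5), P2 plays (X: 0.5, Y: 0.5)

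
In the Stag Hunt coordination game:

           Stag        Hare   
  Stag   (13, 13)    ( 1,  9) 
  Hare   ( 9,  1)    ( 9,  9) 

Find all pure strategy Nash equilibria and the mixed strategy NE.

Pure NE: (Stag, Stag) and (Hare, Hare); Mixed NE: p = 0.6667, q = 0.6667

Work:
Check pure NE:
(Stag, Stag): (13, 13) - no unilateral deviation beneficial
(Hare, Hare): (9, 9) - no unilateral deviation beneficial
Mixed NE: P1 plays Stag with p = 0.6667, P2 plays Stag with q = 0.6667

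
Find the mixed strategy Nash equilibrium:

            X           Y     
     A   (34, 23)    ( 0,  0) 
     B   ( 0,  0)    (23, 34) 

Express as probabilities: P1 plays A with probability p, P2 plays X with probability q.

p = 0.5965, q = 0.4035

Work:
Find probabilities that make opponent indifferent:
P2 chooses q to make P1 indifferent between A and B
P1 chooses p to make P2 indifferent between X and Y
Mixed NE: P1 plays (A: 0.5965, B: 0.4035), P2 plays (X: 0.4035, Y: 0.5965)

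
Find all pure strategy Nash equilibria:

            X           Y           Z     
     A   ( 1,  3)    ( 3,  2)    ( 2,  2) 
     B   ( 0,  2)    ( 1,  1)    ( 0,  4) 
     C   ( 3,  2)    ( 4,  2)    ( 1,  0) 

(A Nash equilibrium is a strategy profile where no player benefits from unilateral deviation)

Nash equilibrium: (C, X), (C, Y)

Work:
Best responses:
  P1 vs X: payoffs [1, 0, 3] → best response C (payoff 3)
  P1 vs Y: payoffs [3, 1, 4] → best response C (payoff 4)
  P1 vs Z: payoffs [2, 0, 1] → best response A (payoff 2)
  P2 vs A: payoffs [3, 2, 2] → best response X (payoff 3)
  P2 vs B: payoffs [2, 1, 4] → best response Z (payoff 4)
  P2 vs C: payoffs [2, 2, 0] → best response X/Y (payoff 2)
Mutual best responses: (C,X), (C,Y) → Nash equilibria.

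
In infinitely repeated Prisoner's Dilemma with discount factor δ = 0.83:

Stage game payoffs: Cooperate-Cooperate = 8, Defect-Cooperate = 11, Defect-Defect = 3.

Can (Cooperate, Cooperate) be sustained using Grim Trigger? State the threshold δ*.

δ* = 0.375; since δ = 0.83 ≥ 0.375, cooperation can be sustained

Work:
For Grim Trigger:
Cooperate forever: 8/(1-δ)
Defect then punished: 11 + 3·δ/(1-δ)
Need: 8/(1-δ) ≥ 11 + 3·δ/(1-δ)
Solving: δ ≥ (T-R)/(T-P) = (11-8)/(11-3) = 0.375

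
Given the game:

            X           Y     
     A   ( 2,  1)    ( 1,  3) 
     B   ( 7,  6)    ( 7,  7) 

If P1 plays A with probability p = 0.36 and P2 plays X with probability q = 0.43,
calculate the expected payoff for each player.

E[P1] = 4.9948, E[P2] = 4.9752

Work:
E[P1] = p·q·π₁(A,X) + p·(1-q)·π₁(A,Y) + (1-p)·q·π₁(B,X) + (1-p)·(1-q)·π₁(B,Y)
= 0.36·0.43·2 + 0.36·0.57·1 + 0.64·0.43·7 + 0.64·0.57·7
= 4.9948

E[P2] = 4.9752 (similar calculation)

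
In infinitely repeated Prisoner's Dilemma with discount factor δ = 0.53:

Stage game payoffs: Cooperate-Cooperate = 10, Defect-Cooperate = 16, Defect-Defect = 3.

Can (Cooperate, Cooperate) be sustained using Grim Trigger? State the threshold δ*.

δ* = 0.4615; since δ = 0.53 ≥ 0.4615, cooperation can be sustained

Work:
For Grim Trigger:
Cooperate forever: 10/(1-δ)
Defect then punished: 16 + 3·δ/(1-δ)
Need: 10/(1-δ) ≥ 16 + 3·δ/(1-δ)
Solving: δ ≥ (T-R)/(T-P) = (16-10)/(16-3) = 0.4615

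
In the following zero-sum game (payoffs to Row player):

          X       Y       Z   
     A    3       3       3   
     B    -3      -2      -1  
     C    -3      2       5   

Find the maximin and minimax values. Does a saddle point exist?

Maximin = 3, Minimax = 3, Saddle: True

Work:
Row minimums: [3, -3, -3] → maximin = 3
Column maximums: [3, 3, 5] → minimax = 3
Saddle point exists! Game value = 3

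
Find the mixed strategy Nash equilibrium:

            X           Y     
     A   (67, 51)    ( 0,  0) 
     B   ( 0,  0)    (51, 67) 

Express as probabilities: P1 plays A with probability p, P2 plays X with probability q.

p = 0.5678, q = 0.4322

Work:
Find probabilities that make opponent indifferent:
P2 chooses q to make P1 indifferent between A and B
P1 chooses p to make P2 indifferent between X and Y
Mixed NE: P1 plays (A: 0.5678, B: 0.4322), P2 plays (X: 0.4322, Y: 0.5678)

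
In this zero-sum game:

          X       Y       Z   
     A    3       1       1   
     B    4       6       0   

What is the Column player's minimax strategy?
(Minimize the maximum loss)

Column should play Z, value = 1

Work:
Column player minimizes Row's maximum payoff:
Column X: max payoff to Row = 4
Column Y: max payoff to Row = 6
Column Z: max payoff to Row = 1
Minimum is 1, achieved by column Z.
Minimax strategy: Z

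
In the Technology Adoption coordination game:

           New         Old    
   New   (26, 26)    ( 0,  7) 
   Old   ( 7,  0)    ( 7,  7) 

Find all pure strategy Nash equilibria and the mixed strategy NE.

Pure NE: (New, New) and (Old, Old); Mixed NE: p = 0.2692, q = 0.2692

Work:
Check pure NE:
(New, New): (26, 26) - no unilateral deviation beneficial
(Old, Old): (7, 7) - no unilateral deviation beneficial
Mixed NE: P1 plays New with p = 0.2692, P2 plays New with q = 0.2692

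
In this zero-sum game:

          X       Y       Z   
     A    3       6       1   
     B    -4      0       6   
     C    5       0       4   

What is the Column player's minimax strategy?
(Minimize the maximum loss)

Column should play X, value = 5

Work:
Column player minimizes Row's maximum payoff:
Column X: max payoff to Row = 5
Column Y: max payoff to Row = 6
Column Z: max payoff to Row = 6
Minimum is 5, achieved by column X.
Minimax strategy: X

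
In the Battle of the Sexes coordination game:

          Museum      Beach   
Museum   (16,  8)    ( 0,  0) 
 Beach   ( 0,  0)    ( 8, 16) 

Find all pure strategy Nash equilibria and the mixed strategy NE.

Pure NE: (Museum, Museum) and (Beach, Beach); Mixed NE: p = 0.6667, q = 0.3333

Work:
Check pure NE:
(Museum, Museum): (16, 8) - no unilateral deviation beneficial
(Beach, Beach): (8, 16) - no unilateral deviation beneficial
Mixed NE: P1 plays Museum with p = 0.6667, P2 plays Museum with q = 0.3333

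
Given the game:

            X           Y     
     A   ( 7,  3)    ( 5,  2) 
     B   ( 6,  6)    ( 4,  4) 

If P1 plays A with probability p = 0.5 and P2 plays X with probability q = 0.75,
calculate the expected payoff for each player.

E[P1] = 6.0, E[P2] = 4.125

Work:
E[P1] = p·q·π₁(A,X) + p·(1-q)·π₁(A,Y) + (1-p)·q·π₁(B,X) + (1-p)·(1-q)·π₁(B,Y)
= 0.5·0.75·7 + 0.5·0.25·5 + 0.5·0.75·6 + 0.5·0.25·4
= 6.0

E[P2] = 4.125 (similar calculation)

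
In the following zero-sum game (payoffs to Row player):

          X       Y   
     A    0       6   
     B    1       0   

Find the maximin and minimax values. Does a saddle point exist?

Maximin = 0, Minimax = 1, Saddle: False

Work:
Row minimums: [0, 0] → maximin = 0
Column maximums: [1, 6] → minimax = 1
No saddle point (maximin ≠ minimax). Mixed strategy needed.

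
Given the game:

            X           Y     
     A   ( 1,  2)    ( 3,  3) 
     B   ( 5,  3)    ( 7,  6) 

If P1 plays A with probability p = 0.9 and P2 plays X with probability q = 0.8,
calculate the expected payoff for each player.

E[P1] = 1.8, E[P2] = 2.34

Work:
E[P1] = p·q·π₁(A,X) + p·(1-q)·π₁(A,Y) + (1-p)·q·π₁(B,X) + (1-p)·(1-q)·π₁(B,Y)
= 0.9·0.8·1 + 0.9·0.2·3 + 0.1·0.8·5 + 0.1·0.2·7
= 1.8

E[P2] = 2.34 (similar calculation)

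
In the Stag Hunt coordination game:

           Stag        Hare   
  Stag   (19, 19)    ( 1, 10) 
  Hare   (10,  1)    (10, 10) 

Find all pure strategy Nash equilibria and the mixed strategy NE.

Pure NE: (Stag, Stag) and (Hare, Hare); Mixed NE: p = 0.5, q = 0.5

Work:
Check pure NE:
(Stag, Stag): (19, 19) - no unilateral deviation beneficial
(Hare, Hare): (10, 10) - no unilateral deviation beneficial
Mixed NE: P1 plays Stag with p = 0.5, P2 plays Stag with q = 0.5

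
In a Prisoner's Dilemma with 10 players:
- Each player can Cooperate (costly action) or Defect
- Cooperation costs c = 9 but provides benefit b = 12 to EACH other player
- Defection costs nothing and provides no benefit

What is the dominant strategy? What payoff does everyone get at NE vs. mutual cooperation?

Dominant: Defect; NE payoff = 0; Coop payoff = 99

Work:
Defect dominates (saves cost c = 9, benefit to others is external)
NE: All defect → everyone gets 0
If all cooperate: each receives (9)×12 - 9 = 99
Social dilemma: 99 > 0 but NE gives 0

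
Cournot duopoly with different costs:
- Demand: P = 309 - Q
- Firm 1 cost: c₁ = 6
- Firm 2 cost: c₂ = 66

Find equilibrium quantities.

q₁* = 121.0, q₂* = 61.0

Work:
Reaction: q₁ = (309 - 6 - q₂)/2
Reaction: q₂ = (309 - 66 - q₁)/2
Solve simultaneously:
q₁* = (309 - 2×6 + 66)/3 = 121.0
q₂* = (309 - 2×66 + 6)/3 = 61.0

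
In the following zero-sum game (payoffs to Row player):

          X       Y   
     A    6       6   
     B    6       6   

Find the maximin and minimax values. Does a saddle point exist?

Maximin = 6, Minimax = 6, Saddle: True

Work:
Row minimums: [6, 6] → maximin = 6
Column maximums: [6, 6] → minimax = 6
Saddle point exists! Game value = 6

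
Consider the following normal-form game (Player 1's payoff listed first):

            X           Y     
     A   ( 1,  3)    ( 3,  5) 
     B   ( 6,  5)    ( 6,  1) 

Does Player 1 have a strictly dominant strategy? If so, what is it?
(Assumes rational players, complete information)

Yes, Player 1's strictly dominant strategy is B

Work:
A strategy strictly dominates another if it gives a strictly higher payoff against every opponent action. Compare each pair of P1's strategies column-by-column:
  A vs B: [1 vs 6, 3 vs 6] → A does not strictly dominate B (column X: 1 ≤ 6)
  B vs A: [6 vs 1, 6 vs 3] → B strictly dominates A
B strictly dominates every other strategy → strictly dominant.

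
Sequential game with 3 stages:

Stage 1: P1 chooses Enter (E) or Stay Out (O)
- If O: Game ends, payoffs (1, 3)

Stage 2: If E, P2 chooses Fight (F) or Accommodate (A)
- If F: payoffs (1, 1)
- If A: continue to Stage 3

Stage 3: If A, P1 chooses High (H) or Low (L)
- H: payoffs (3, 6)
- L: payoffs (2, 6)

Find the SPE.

SPE: (E, A, H); Outcome (3, 6)

Work:
Stage 3: P1 chooses H (3 vs 2)
Stage 2: P2: F->1, A->6 (anticipating H). Choose A
Stage 1: P1: O->1, E->3 (anticipating A, H). Choose E
SPE path: E -> A -> H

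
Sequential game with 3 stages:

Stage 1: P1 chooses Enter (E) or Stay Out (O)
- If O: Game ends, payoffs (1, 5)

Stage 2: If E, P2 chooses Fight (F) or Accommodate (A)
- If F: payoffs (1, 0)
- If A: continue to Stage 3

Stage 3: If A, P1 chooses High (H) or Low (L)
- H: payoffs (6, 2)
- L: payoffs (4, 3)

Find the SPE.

SPE: (E, A, H); Outcome (6, 2)

Work:
Stage 3: P1 chooses H (6 vs 4)
Stage 2: P2: F->0, A->2 (anticipating H). Choose A
Stage 1: P1: O->1, E->6 (anticipating A, H). Choose E
SPE path: E -> A -> H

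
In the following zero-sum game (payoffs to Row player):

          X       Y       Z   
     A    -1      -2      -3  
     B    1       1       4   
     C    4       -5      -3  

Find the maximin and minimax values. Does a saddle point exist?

Maximin = 1, Minimax = 1, Saddle: True

Work:
Row minimums: [-3, 1, -5] → maximin = 1
Column maximums: [4, 1, 4] → minimax = 1
Saddle point exists! Game value = 1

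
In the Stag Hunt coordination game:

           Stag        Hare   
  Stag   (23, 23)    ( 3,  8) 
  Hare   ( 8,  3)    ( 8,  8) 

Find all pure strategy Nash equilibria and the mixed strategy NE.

Pure NE: (Stag, Stag) and (Hare, Hare); Mixed NE: p = 0.25, q = 0.25

Work:
Check pure NE:
(Stag, Stag): (23, 23) - no unilateral deviation beneficial
(Hare, Hare): (8, 8) - no unilateral deviation beneficial
Mixed NE: P1 plays Stag with p = 0.25, P2 plays Stag with q = 0.25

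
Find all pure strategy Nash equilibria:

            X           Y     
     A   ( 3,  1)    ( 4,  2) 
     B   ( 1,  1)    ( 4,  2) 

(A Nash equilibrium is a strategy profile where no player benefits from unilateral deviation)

Nash equilibrium: (A, Y), (B, Y)

Work:
Best responses:
  P1 vs X: payoffs [3, 1] → best response A (payoff 3)
  P1 vs Y: payoffs [4, 4] → best response A/B (payoff 4)
  P2 vs A: payoffs [1, 2] → best response Y (payoff 2)
  P2 vs B: payoffs [1, 2] → best response Y (payoff 2)
Mutual best responses: (A,Y), (B,Y) → Nash equilibria.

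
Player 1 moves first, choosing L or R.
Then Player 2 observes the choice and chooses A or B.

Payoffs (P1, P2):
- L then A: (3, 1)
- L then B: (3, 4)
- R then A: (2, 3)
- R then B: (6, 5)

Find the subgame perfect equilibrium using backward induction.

P1 plays R, P2 plays B after L and B after R; Payoff (6, 5)

Work:
Backward induction:
After L: P2 chooses B → P1 gets 3
After R: P2 chooses B → P1 gets 6
P1 chooses R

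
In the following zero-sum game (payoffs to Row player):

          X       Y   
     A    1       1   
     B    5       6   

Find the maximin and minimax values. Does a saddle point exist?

Maximin = 5, Minimax = 5, Saddle: True

Work:
Row minimums: [1, 5] → maximin = 5
Column maximums: [5, 6] → minimax = 5
Saddle point exists! Game value = 5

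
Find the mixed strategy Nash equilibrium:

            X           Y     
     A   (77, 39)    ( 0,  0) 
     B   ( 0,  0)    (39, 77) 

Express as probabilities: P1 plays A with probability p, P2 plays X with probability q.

p = 0.6638, q = 0.3362

Work:
Find probabilities that make opponent indifferent:
P2 chooses q to make P1 indifferent between A and B
P1 chooses p to make P2 indifferent between X and Y
Mixed NE: P1 plays (A: 0.6638, B: 0.3362), P2 plays (X: 0.3362, Y: 0.6638)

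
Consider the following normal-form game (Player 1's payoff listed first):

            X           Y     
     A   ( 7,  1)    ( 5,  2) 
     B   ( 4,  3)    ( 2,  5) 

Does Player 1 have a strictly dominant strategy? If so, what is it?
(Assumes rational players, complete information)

Yes, Player 1's strictly dominant strategy is A

Work:
A strategy strictly dominates another if it gives a strictly higher payoff against every opponent action. Compare each pair of P1's strategies column-by-column:
  A vs B: [7 vs 4, 5 vs 2] → A strictly dominates B
  B vs A: [4 vs 7, 2 vs 5] → B does not strictly dominate A (column X: 4 ≤ 7)
A strictly dominates every other strategy → strictly dominant.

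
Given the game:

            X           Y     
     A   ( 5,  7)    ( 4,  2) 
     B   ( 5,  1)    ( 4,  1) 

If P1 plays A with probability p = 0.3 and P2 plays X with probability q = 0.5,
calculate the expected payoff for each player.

E[P1] = 4.5, E[P2] = 2.05

Work:
E[P1] = p·q·π₁(A,X) + p·(1-q)·π₁(A,Y) + (1-p)·q·π₁(B,X) + (1-p)·(1-q)·π₁(B,Y)
= 0.3·0.5·5 + 0.3·0.5·4 + 0.7·0.5·5 + 0.7·0.5·4
= 4.5

E[P2] = 2.05 (similar calculation)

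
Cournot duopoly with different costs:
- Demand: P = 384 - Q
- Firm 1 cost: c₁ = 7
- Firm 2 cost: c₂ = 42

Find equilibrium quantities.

q₁* = 137.33, q₂* = 102.33

Work:
Reaction: q₁ = (384 - 7 - q₂)/2
Reaction: q₂ = (384 - 42 - q₁)/2
Solve simultaneously:
q₁* = (384 - 2×7 + 42)/3 = 137.33
q₂* = (384 - 2×42 + 7)/3 = 102.33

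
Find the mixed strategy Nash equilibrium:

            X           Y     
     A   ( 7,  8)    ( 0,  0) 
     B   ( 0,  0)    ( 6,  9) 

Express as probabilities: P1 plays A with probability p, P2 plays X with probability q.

p = 0.5294, q = 0.4615

Work:
Find probabilities that make opponent indifferent:
P2 chooses q to make P1 indifferent between A and B
P1 chooses p to make P2 indifferent between X and Y
Mixed NE: P1 plays (A: 0.5294, B: 0.4706), P2 plays (X: 0.4615, Y: 0.5385)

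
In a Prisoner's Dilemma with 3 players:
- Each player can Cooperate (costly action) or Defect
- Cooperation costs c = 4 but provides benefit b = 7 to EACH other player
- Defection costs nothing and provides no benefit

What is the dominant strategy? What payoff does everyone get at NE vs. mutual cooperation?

Dominant: Defect; NE payoff = 0; Coop payoff = 10

Work:
Defect dominates (saves cost c = 4, benefit to others is external)
NE: All defect → everyone gets 0
If all cooperate: each receives (2)×7 - 4 = 10
Social dilemma: 10 > 0 but NE gives 0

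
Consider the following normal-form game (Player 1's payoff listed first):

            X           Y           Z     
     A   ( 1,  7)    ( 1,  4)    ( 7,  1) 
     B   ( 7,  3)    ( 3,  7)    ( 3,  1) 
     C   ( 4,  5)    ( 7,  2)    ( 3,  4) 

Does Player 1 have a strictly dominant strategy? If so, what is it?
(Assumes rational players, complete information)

No strictly dominant strategy exists for Player 1

Work:
A strategy strictly dominates another if it gives a strictly higher payoff against every opponent action. Compare each pair of P1's strategies column-by-column:
  A vs B: [1 vs 7, 1 vs 3, 7 vs 3] → A does not strictly dominate B (column X: 1 ≤ 7)
  A vs C: [1 vs 4, 1 vs 7, 7 vs 3] → A does not strictly dominate C (column X: 1 ≤ 4)
  B vs A: [7 vs 1, 3 vs 1, 3 vs 7] → B does not strictly dominate A (column Z: 3 ≤ 7)
  B vs C: [7 vs 4, 3 vs 7, 3 vs 3] → B does not strictly dominate C (column Y: 3 ≤ 7)
  C vs A: [4 vs 1, 7 vs 1, 3 vs 7] → C does not strictly dominate A (column Z: 3 ≤ 7)
  C vs B: [4 vs 7, 7 vs 3, 3 vs 3] → C does not strictly dominate B (column X: 4 ≤ 7)
No single strategy strictly dominates all others → no strictly dominant strategy.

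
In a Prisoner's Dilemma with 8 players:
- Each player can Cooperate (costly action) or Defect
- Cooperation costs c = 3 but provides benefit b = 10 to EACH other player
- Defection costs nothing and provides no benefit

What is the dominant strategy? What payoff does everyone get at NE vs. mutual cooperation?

Dominant: Defect; NE payoff = 0; Coop payoff = 67

Work:
Defect dominates (saves cost c = 3, benefit to others is external)
NE: All defect → everyone gets 0
If all cooperate: each receives (7)×10 - 3 = 67
Social dilemma: 67 > 0 but NE gives 0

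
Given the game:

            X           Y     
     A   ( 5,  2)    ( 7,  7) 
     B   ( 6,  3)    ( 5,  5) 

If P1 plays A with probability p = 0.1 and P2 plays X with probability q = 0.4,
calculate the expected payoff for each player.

E[P1] = 5.48, E[P2] = 4.28

Work:
E[P1] = p·q·π₁(A,X) + p·(1-q)·π₁(A,Y) + (1-p)·q·π₁(B,X) + (1-p)·(1-q)·π₁(B,Y)
= 0.1·0.4·5 + 0.1·0.6·7 + 0.9·0.4·6 + 0.9·0.6·5
= 5.48

E[P2] = 4.28 (similar calculation)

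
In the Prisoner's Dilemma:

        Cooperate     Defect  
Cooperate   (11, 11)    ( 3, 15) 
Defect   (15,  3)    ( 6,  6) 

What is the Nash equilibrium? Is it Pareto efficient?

(Defect, Defect) is NE; not Pareto efficient

Work:
Defect dominates Cooperate for both players:
If P2 cooperates: Defect (15) > Cooperate (11)
If P2 defects: Defect (6) > Cooperate (3)
NE: (Defect, Defect) with payoff (6, 6)
But (Cooperate, Cooperate) = (11, 11) Pareto dominates (6, 6)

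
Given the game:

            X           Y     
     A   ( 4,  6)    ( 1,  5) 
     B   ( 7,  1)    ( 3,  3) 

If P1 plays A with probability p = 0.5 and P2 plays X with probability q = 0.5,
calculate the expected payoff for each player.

E[P1] = 3.75, E[P2] = 3.75

Work:
E[P1] = p·q·π₁(A,X) + p·(1-q)·π₁(A,Y) + (1-p)·q·π₁(B,X) + (1-p)·(1-q)·π₁(B,Y)
= 0.5·0.5·4 + 0.5·0.5·1 + 0.5·0.5·7 + 0.5·0.5·3
= 3.75

E[P2] = 3.75 (similar calculation)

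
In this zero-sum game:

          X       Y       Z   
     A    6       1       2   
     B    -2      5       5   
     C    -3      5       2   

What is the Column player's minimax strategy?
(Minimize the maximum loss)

Column should play Y or Z (all achieve the minimum), value = 5

Work:
Column player minimizes Row's maximum payoff:
Column X: max payoff to Row = 6
Column Y: max payoff to Row = 5
Column Z: max payoff to Row = 5
Minimum is 5, achieved by columns Y, Z (tied).
Each of Y or Z is a minimax strategy.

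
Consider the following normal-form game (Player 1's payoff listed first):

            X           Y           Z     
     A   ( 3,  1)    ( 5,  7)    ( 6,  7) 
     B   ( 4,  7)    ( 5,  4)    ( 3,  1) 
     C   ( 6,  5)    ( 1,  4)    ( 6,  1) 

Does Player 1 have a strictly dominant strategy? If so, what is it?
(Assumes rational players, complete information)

No strictly dominant strategy exists for Player 1

Work:
A strategy strictly dominates another if it gives a strictly higher payoff against every opponent action. Compare each pair of P1's strategies column-by-column:
  A vs B: [3 vs 4, 5 vs 5, 6 vs 3] → A does not strictly dominate B (column X: 3 ≤ 4)
  A vs C: [3 vs 6, 5 vs 1, 6 vs 6] → A does not strictly dominate C (column X: 3 ≤ 6)
  B vs A: [4 vs 3, 5 vs 5, 3 vs 6] → B does not strictly dominate A (column Y: 5 ≤ 5)
  B vs C: [4 vs 6, 5 vs 1, 3 vs 6] → B does not strictly dominate C (column X: 4 ≤ 6)
  C vs A: [6 vs 3, 1 vs 5, 6 vs 6] → C does not strictly dominate A (column Y: 1 ≤ 5)
  C vs B: [6 vs 4, 1 vs 5, 6 vs 3] → C does not strictly dominate B (column Y: 1 ≤ 5)
No single strategy strictly dominates all others → no strictly dominant strategy.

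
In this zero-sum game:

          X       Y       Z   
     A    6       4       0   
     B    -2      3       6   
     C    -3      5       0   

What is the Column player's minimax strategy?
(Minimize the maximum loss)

Column should play Y, value = 5

Work:
Column player minimizes Row's maximum payoff:
Column X: max payoff to Row = 6
Column Y: max payoff to Row = 5
Column Z: max payoff to Row = 6
Minimum is 5, achieved by column Y.
Minimax strategy: Y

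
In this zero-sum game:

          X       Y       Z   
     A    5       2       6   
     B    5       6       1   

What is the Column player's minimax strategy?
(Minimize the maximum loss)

Column should play X, value = 5

Work:
Column player minimizes Row's maximum payoff:
Column X: max payoff to Row = 5
Column Y: max payoff to Row = 6
Column Z: max payoff to Row = 6
Minimum is 5, achieved by column X.
Minimax strategy: X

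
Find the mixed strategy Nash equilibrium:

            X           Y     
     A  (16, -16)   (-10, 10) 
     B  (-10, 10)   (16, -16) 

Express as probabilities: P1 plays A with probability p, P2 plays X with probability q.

p = 0.5, q = 0.5

Work:
Find probabilities that make opponent indifferent:
P2 chooses q to make P1 indifferent between A and B
P1 chooses p to make P2 indifferent between X and Y
Mixed NE: P1 plays (A: 0.5, B: 0.5), P2 plays (X: 0.5, Y: 0.5)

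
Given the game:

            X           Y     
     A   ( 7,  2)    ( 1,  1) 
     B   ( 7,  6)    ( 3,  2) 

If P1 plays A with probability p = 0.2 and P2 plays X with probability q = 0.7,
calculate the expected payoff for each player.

E[P1] = 5.68, E[P2] = 4.18

Work:
E[P1] = p·q·π₁(A,X) + p·(1-q)·π₁(A,Y) + (1-p)·q·π₁(B,X) + (1-p)·(1-q)·π₁(B,Y)
= 0.2·0.7·7 + 0.2·0.3·1 + 0.8·0.7·7 + 0.8·0.3·3
= 5.68

E[P2] = 4.18 (similar calculation)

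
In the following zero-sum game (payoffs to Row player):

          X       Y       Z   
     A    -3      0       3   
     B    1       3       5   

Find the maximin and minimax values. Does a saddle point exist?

Maximin = 1, Minimax = 1, Saddle: True

Work:
Row minimums: [-3, 1] → maximin = 1
Column maximums: [1, 3, 5] → minimax = 1
Saddle point exists! Game value = 1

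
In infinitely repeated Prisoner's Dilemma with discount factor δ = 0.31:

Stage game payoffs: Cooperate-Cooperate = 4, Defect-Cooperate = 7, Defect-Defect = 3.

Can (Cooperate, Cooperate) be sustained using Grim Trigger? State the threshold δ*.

δ* = 0.75; since δ = 0.31 < 0.75, cooperation cannot be sustained

Work:
For Grim Trigger:
Cooperate forever: 4/(1-δ)
Defect then punished: 7 + 3·δ/(1-δ)
Need: 4/(1-δ) ≥ 7 + 3·δ/(1-δ)
Solving: δ ≥ (T-R)/(T-P) = (7-4)/(7-3) = 0.75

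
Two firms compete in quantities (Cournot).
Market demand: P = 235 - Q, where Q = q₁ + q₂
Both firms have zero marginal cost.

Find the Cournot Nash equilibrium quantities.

q₁* = q₂* = 78.33; P* = 78.33

Work:
Profit: π_i = P·q_i = (a - q_i - q_j)·q_i
FOC: ∂π_i/∂q_i = a - 2q_i - q_j = 0
Reaction function: q_i = (235 - q_j)/2
Symmetry: q* = 235/3 = 78.33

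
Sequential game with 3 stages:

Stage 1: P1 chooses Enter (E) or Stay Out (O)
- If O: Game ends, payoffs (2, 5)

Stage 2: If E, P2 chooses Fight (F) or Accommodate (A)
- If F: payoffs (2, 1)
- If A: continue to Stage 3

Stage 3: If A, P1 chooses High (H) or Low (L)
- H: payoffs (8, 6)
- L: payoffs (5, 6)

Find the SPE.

SPE: (E, A, H); Outcome (8, 6)

Work:
Stage 3: P1 chooses H (8 vs 5)
Stage 2: P2: F->1, A->6 (anticipating H). Choose A
Stage 1: P1: O->2, E->8 (anticipating A, H). Choose E
SPE path: E -> A -> H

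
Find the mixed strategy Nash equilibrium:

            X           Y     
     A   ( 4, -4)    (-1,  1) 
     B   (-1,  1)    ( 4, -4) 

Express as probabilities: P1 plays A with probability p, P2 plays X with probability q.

p = 0.5, q = 0.5

Work:
Find probabilities that make opponent indifferent:
P2 chooses q to make P1 indifferent between A and B
P1 chooses p to make P2 indifferent between X and Y
Mixed NE: P1 plays (A: 0.5, B: 0.5), P2 plays (X: 0.5, Y: 0.5)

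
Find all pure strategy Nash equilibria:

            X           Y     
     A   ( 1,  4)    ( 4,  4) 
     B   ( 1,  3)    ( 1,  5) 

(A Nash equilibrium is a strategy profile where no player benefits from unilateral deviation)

Nash equilibrium: (A, X), (A, Y)

Work:
Best responses:
  P1 vs X: payoffs [1, 1] → best response A/B (payoff 1)
  P1 vs Y: payoffs [4, 1] → best response A (payoff 4)
  P2 vs A: payoffs [4, 4] → best response X/Y (payoff 4)
  P2 vs B: payoffs [3, 5] → best response Y (payoff 5)
Mutual best responses: (A,X), (A,Y) → Nash equilibria.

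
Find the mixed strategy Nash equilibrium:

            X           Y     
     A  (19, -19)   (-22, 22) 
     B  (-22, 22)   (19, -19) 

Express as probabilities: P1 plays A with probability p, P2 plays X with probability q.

p = 0.5, q = 0.5

Work:
Find probabilities that make opponent indifferent:
P2 chooses q to make P1 indifferent between A and B
P1 chooses p to make P2 indifferent between X and Y
Mixed NE: P1 plays (A: 0.5, B: 0.5), P2 plays (X: 0.5, Y: 0.5)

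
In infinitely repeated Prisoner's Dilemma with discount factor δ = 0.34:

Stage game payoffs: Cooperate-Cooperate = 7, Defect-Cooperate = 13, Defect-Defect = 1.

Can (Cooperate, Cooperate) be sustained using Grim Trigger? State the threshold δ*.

δ* = 0.5; since δ = 0.34 < 0.5, cooperation cannot be sustained

Work:
For Grim Trigger:
Cooperate forever: 7/(1-δ)
Defect then punished: 13 + 1·δ/(1-δ)
Need: 7/(1-δ) ≥ 13 + 1·δ/(1-δ)
Solving: δ ≥ (T-R)/(T-P) = (13-7)/(13-1) = 0.5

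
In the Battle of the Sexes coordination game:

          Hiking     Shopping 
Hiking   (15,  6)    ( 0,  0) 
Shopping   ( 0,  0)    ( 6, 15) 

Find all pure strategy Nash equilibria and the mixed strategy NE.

Pure NE: (Hiking, Hiking) and (Shopping, Shopping); Mixed NE: p = 0.7143, q = 0.2857

Work:
Check pure NE:
(Hiking, Hiking): (15, 6) - no unilateral deviation beneficial
(Shopping, Shopping): (6, 15) - no unilateral deviation beneficial
Mixed NE: P1 plays Hiking with p = 0.7143, P2 plays Hiking with q = 0.2857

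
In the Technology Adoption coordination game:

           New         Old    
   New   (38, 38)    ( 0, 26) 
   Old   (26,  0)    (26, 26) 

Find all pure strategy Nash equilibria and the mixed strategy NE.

Pure NE: (New, New) and (Old, Old); Mixed NE: p = 0.6842, q = 0.6842

Work:
Check pure NE:
(New, New): (38, 38) - no unilateral deviation beneficial
(Old, Old): (26, 26) - no unilateral deviation beneficial
Mixed NE: P1 plays New with p = 0.6842, P2 plays New with q = 0.6842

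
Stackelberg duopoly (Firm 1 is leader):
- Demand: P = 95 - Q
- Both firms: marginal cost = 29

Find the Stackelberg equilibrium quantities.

q₁* (leader) = 33.0, q₂* (follower) = 16.5

Work:
Follower's reaction: q₂ = (a - c - q₁)/2
Leader substitutes: π₁ = q₁·(a - q₁ - (a-c-q₁)/2 - c)
FOC: q₁* = (95 - 29)/2 = 33.00
Then: q₂* = (95 - 29 - 33.0)/2 = 16.50
Leader has first-mover advantage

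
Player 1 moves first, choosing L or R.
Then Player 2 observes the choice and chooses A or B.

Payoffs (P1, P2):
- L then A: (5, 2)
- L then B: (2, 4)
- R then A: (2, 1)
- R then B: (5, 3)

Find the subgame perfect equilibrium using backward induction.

P1 plays R, P2 plays B after L and B after R; Payoff (5, 3)

Work:
Backward induction:
After L: P2 chooses B → P1 gets 2
After R: P2 chooses B → P1 gets 5
P1 chooses R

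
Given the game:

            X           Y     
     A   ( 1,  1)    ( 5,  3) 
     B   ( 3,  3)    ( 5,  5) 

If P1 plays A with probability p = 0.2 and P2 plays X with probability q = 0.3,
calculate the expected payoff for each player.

E[P1] = 4.28, E[P2] = 4.0

Work:
E[P1] = p·q·π₁(A,X) + p·(1-q)·π₁(A,Y) + (1-p)·q·π₁(B,X) + (1-p)·(1-q)·π₁(B,Y)
= 0.2·0.3·1 + 0.2·0.7·5 + 0.8·0.3·3 + 0.8·0.7·5
= 4.28

E[P2] = 4.0 (similar calculation)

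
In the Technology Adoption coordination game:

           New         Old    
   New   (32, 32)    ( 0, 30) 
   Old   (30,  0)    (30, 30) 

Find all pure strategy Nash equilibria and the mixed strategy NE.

Pure NE: (New, New) and (Old, Old); Mixed NE: p = 0.9375, q = 0.9375

Work:
Check pure NE:
(New, New): (32, 32) - no unilateral deviation beneficial
(Old, Old): (30, 30) - no unilateral deviation beneficial
Mixed NE: P1 plays New with p = 0.9375, P2 plays New with q = 0.9375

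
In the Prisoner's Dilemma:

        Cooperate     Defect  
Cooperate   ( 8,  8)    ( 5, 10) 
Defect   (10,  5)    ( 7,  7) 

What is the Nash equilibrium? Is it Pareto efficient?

(Defect, Defect) is NE; not Pareto efficient

Work:
Defect dominates Cooperate for both players:
If P2 cooperates: Defect (10) > Cooperate (8)
If P2 defects: Defect (7) > Cooperate (5)
NE: (Defect, Defect) with payoff (7, 7)
But (Cooperate, Cooperate) = (8, 8) Pareto dominates (7, 7)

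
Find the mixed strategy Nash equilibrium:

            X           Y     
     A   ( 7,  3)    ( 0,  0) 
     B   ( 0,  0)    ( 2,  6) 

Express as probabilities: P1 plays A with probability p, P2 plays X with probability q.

p = 0.6667, q = 0.2222

Work:
Find probabilities that make opponent indifferent:
P2 chooses q to make P1 indifferent between A and B
P1 chooses p to make P2 indifferent between X and Y
Mixed NE: P1 plays (A: 0.6667, B: 0.3333), P2 plays (X: 0.2222, Y: 0.7778)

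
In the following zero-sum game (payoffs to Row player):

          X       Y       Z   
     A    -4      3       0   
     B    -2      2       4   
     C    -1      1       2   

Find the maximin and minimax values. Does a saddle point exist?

Maximin = -1, Minimax = -1, Saddle: True

Work:
Row minimums: [-4, -2, -1] → maximin = -1
Column maximums: [-1, 3, 4] → minimax = -1
Saddle point exists! Game value = -1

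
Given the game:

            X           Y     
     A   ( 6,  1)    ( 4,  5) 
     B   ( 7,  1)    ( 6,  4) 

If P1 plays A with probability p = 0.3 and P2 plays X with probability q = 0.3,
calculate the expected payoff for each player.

E[P1] = 5.79, E[P2] = 3.31

Work:
E[P1] = p·q·π₁(A,X) + p·(1-q)·π₁(A,Y) + (1-p)·q·π₁(B,X) + (1-p)·(1-q)·π₁(B,Y)
= 0.3·0.3·6 + 0.3·0.7·4 + 0.7·0.3·7 + 0.7·0.7·6
= 5.79

E[P2] = 3.31 (similar calculation)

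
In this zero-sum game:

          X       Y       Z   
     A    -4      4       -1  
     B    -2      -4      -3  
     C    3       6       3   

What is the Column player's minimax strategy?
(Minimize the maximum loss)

Column should play X or Z (all achieve the minimum), value = 3

Work:
Column player minimizes Row's maximum payoff:
Column X: max payoff to Row = 3
Column Y: max payoff to Row = 6
Column Z: max payoff to Row = 3
Minimum is 3, achieved by columns X, Z (tied).
Each of X or Z is a minimax strategy.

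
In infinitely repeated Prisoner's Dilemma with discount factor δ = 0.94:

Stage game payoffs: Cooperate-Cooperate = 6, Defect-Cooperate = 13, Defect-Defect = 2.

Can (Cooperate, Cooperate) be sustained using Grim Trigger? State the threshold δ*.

δ* = 0.6364; since δ = 0.94 ≥ 0.6364, cooperation can be sustained

Work:
For Grim Trigger:
Cooperate forever: 6/(1-δ)
Defect then punished: 13 + 2·δ/(1-δ)
Need: 6/(1-δ) ≥ 13 + 2·δ/(1-δ)
Solving: δ ≥ (T-R)/(T-P) = (13-6)/(13-2) = 0.6364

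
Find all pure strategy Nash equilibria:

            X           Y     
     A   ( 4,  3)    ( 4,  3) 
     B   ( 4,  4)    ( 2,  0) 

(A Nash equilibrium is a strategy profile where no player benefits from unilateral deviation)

Nash equilibrium: (A, X), (A, Y), (B, X)

Work:
Best responses:
  P1 vs X: payoffs [4, 4] → best response A/B (payoff 4)
  P1 vs Y: payoffs [4, 2] → best response A (payoff 4)
  P2 vs A: payoffs [3, 3] → best response X/Y (payoff 3)
  P2 vs B: payoffs [4, 0] → best response X (payoff 4)
Mutual best responses: (A,X), (A,Y), (B,X) → Nash equilibria.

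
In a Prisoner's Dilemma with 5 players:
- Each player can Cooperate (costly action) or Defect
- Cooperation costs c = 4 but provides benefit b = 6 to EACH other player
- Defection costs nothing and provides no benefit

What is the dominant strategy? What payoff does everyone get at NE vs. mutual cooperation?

Dominant: Defect; NE payoff = 0; Coop payoff = 20

Work:
Defect dominates (saves cost c = 4, benefit to others is external)
NE: All defect → everyone gets 0
If all cooperate: each receives (4)×6 - 4 = 20
Social dilemma: 20 > 0 but NE gives 0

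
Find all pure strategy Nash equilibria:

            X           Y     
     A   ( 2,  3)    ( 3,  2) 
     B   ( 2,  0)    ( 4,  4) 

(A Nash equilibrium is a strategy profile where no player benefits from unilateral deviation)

Nash equilibrium: (A, X), (B, Y)

Work:
Best responses:
  P1 vs X: payoffs [2, 2] → best response A/B (payoff 2)
  P1 vs Y: payoffs [3, 4] → best response B (payoff 4)
  P2 vs A: payoffs [3, 2] → best response X (payoff 3)
  P2 vs B: payoffs [0, 4] → best response Y (payoff 4)
Mutual best responses: (A,X), (B,Y) → Nash equilibria.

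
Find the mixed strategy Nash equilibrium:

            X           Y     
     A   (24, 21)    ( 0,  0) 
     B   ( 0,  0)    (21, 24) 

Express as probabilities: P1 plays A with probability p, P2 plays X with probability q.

p = 0.5333, q = 0.4667

Work:
Find probabilities that make opponent indifferent:
P2 chooses q to make P1 indifferent between A and B
P1 chooses p to make P2 indifferent between X and Y
Mixed NE: P1 plays (A: 0.5333, B: 0.4667), P2 plays (X: 0.4667, Y: 0.5333)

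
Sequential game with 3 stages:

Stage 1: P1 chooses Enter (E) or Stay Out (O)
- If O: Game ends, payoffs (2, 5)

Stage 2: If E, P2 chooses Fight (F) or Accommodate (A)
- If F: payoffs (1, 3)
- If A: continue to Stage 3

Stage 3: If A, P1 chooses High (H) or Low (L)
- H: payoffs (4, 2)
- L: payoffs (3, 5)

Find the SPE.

SPE: (O, F, H); Outcome (2, 5)

Work:
Stage 3: P1 chooses H (4 vs 3)
Stage 2: P2: F->3, A->2 (anticipating H). Choose F
Stage 1: P1: O->2, E->1 (anticipating F, H). Choose O
SPE path: O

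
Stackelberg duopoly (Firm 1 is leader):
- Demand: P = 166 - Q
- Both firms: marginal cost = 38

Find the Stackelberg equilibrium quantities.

q₁* (leader) = 64.0, q₂* (follower) = 32.0

Work:
Follower's reaction: q₂ = (a - c - q₁)/2
Leader substitutes: π₁ = q₁·(a - q₁ - (a-c-q₁)/2 - c)
FOC: q₁* = (166 - 38)/2 = 64.00
Then: q₂* = (166 - 38 - 64.0)/2 = 32.00
Leader has first-mover advantage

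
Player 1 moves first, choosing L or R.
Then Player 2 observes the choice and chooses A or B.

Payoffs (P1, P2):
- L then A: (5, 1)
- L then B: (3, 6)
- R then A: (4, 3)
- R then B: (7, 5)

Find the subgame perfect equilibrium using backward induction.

P1 plays R, P2 plays B after L and B after R; Payoff (7, 5)

Work:
Backward induction:
After L: P2 chooses B → P1 gets 3
After R: P2 chooses B → P1 gets 7
P1 chooses R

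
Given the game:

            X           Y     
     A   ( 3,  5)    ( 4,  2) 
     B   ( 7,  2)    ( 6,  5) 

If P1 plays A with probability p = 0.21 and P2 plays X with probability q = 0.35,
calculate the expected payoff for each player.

E[P1] = 5.783, E[P2] = 3.761

Work:
E[P1] = p·q·π₁(A,X) + p·(1-q)·π₁(A,Y) + (1-p)·q·π₁(B,X) + (1-p)·(1-q)·π₁(B,Y)
= 0.21·0.35·3 + 0.21·0.65·4 + 0.79·0.35·7 + 0.79·0.65·6
= 5.783

E[P2] = 3.761 (similar calculation)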